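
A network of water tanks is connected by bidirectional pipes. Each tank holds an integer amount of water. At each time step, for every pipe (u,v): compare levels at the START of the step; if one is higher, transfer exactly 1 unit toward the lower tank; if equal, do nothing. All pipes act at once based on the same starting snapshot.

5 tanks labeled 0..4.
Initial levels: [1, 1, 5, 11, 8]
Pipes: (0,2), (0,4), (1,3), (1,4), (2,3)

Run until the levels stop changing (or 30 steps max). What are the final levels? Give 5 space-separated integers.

Answer: 6 6 4 6 4

Derivation:
Step 1: flows [2->0,4->0,3->1,4->1,3->2] -> levels [3 3 5 9 6]
Step 2: flows [2->0,4->0,3->1,4->1,3->2] -> levels [5 5 5 7 4]
Step 3: flows [0=2,0->4,3->1,1->4,3->2] -> levels [4 5 6 5 6]
Step 4: flows [2->0,4->0,1=3,4->1,2->3] -> levels [6 6 4 6 4]
Step 5: flows [0->2,0->4,1=3,1->4,3->2] -> levels [4 5 6 5 6]
  -> period-2 cycle: step 5 state = step 3 state; never stabilizes
  -> state at step 30: (30-3) mod 2 = 1, same as step 4 -> [6 6 4 6 4]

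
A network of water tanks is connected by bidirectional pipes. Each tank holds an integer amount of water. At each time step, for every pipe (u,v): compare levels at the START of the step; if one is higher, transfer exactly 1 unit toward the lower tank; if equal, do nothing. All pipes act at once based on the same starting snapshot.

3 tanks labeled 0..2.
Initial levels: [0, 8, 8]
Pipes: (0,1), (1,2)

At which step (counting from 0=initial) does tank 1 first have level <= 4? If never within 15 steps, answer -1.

Step 1: flows [1->0,1=2] -> levels [1 7 8]
Step 2: flows [1->0,2->1] -> levels [2 7 7]
Step 3: flows [1->0,1=2] -> levels [3 6 7]
Step 4: flows [1->0,2->1] -> levels [4 6 6]
Step 5: flows [1->0,1=2] -> levels [5 5 6]
Step 6: flows [0=1,2->1] -> levels [5 6 5]
Step 7: flows [1->0,1->2] -> levels [6 4 6]
Tank 1 first reaches <=4 at step 7

Answer: 7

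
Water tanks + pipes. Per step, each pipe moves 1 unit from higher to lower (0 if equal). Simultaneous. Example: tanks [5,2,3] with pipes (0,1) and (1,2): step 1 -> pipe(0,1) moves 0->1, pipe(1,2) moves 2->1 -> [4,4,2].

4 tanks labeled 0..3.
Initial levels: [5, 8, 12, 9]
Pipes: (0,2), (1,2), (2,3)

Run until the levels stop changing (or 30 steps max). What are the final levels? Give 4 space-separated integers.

Step 1: flows [2->0,2->1,2->3] -> levels [6 9 9 10]
Step 2: flows [2->0,1=2,3->2] -> levels [7 9 9 9]
Step 3: flows [2->0,1=2,2=3] -> levels [8 9 8 9]
Step 4: flows [0=2,1->2,3->2] -> levels [8 8 10 8]
Step 5: flows [2->0,2->1,2->3] -> levels [9 9 7 9]
Step 6: flows [0->2,1->2,3->2] -> levels [8 8 10 8]
  -> period-2 cycle: step 6 state = step 4 state; never stabilizes
  -> state at step 30: (30-4) mod 2 = 0, same as step 4 -> [8 8 10 8]

Answer: 8 8 10 8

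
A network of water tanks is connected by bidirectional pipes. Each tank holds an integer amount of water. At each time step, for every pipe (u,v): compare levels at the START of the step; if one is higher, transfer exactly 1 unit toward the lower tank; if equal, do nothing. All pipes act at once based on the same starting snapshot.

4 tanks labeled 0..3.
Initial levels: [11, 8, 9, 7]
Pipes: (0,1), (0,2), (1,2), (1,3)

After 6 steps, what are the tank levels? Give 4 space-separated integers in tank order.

Answer: 9 8 9 9

Derivation:
Step 1: flows [0->1,0->2,2->1,1->3] -> levels [9 9 9 8]
Step 2: flows [0=1,0=2,1=2,1->3] -> levels [9 8 9 9]
Step 3: flows [0->1,0=2,2->1,3->1] -> levels [8 11 8 8]
Step 4: flows [1->0,0=2,1->2,1->3] -> levels [9 8 9 9]
  -> period-2 cycle: step 4 state = step 2 state
  -> state at step 6: (6-2) mod 2 = 0, same as step 2 -> [9 8 9 9]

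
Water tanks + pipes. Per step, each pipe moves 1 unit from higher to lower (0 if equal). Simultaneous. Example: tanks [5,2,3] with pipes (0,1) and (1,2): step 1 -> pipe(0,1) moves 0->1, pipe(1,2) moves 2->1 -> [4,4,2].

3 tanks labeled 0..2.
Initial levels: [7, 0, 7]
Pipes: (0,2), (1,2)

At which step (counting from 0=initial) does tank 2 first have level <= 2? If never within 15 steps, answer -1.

Step 1: flows [0=2,2->1] -> levels [7 1 6]
Step 2: flows [0->2,2->1] -> levels [6 2 6]
Step 3: flows [0=2,2->1] -> levels [6 3 5]
Step 4: flows [0->2,2->1] -> levels [5 4 5]
Step 5: flows [0=2,2->1] -> levels [5 5 4]
Step 6: flows [0->2,1->2] -> levels [4 4 6]
Step 7: flows [2->0,2->1] -> levels [5 5 4]
  -> period-2 cycle (repeats step 5); tank 2 never drops to <=2
Tank 2 never reaches <=2 within 15 steps

Answer: -1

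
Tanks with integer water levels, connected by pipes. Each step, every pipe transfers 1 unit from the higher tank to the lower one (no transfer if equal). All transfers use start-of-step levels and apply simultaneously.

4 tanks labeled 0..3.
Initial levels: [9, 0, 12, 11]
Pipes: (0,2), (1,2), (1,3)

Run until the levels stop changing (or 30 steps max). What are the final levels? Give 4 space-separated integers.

Answer: 9 9 7 7

Derivation:
Step 1: flows [2->0,2->1,3->1] -> levels [10 2 10 10]
Step 2: flows [0=2,2->1,3->1] -> levels [10 4 9 9]
Step 3: flows [0->2,2->1,3->1] -> levels [9 6 9 8]
Step 4: flows [0=2,2->1,3->1] -> levels [9 8 8 7]
Step 5: flows [0->2,1=2,1->3] -> levels [8 7 9 8]
Step 6: flows [2->0,2->1,3->1] -> levels [9 9 7 7]
Step 7: flows [0->2,1->2,1->3] -> levels [8 7 9 8]
  -> period-2 cycle: step 7 state = step 5 state; never stabilizes
  -> state at step 30: (30-5) mod 2 = 1, same as step 6 -> [9 9 7 7]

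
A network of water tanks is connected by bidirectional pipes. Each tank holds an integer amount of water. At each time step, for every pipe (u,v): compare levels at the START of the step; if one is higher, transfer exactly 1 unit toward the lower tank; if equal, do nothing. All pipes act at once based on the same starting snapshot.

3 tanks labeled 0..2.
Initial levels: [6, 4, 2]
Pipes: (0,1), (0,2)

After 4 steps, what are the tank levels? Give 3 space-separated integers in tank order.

Step 1: flows [0->1,0->2] -> levels [4 5 3]
Step 2: flows [1->0,0->2] -> levels [4 4 4]
Step 3: flows [0=1,0=2] -> levels [4 4 4]
  -> stable; steps 4..4 unchanged -> [4 4 4]

Answer: 4 4 4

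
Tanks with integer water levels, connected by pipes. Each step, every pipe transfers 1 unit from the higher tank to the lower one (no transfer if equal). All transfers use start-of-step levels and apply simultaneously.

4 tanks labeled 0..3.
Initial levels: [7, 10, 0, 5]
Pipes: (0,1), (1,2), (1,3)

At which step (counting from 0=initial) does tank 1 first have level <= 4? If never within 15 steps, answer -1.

Step 1: flows [1->0,1->2,1->3] -> levels [8 7 1 6]
Step 2: flows [0->1,1->2,1->3] -> levels [7 6 2 7]
Step 3: flows [0->1,1->2,3->1] -> levels [6 7 3 6]
Step 4: flows [1->0,1->2,1->3] -> levels [7 4 4 7]
Tank 1 first reaches <=4 at step 4

Answer: 4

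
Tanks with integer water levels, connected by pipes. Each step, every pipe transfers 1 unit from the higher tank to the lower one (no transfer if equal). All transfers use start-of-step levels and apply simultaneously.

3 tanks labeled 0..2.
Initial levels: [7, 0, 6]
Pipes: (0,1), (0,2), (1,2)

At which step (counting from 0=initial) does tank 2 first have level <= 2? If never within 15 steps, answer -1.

Answer: -1

Derivation:
Step 1: flows [0->1,0->2,2->1] -> levels [5 2 6]
Step 2: flows [0->1,2->0,2->1] -> levels [5 4 4]
Step 3: flows [0->1,0->2,1=2] -> levels [3 5 5]
Step 4: flows [1->0,2->0,1=2] -> levels [5 4 4]
  -> period-2 cycle (repeats step 2); tank 2 never drops to <=2
Tank 2 never reaches <=2 within 15 steps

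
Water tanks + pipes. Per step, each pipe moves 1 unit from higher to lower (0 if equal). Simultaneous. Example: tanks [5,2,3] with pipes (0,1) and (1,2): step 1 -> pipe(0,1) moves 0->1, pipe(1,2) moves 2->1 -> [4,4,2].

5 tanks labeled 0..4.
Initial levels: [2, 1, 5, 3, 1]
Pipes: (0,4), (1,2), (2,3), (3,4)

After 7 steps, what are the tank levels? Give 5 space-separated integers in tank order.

Step 1: flows [0->4,2->1,2->3,3->4] -> levels [1 2 3 3 3]
Step 2: flows [4->0,2->1,2=3,3=4] -> levels [2 3 2 3 2]
Step 3: flows [0=4,1->2,3->2,3->4] -> levels [2 2 4 1 3]
Step 4: flows [4->0,2->1,2->3,4->3] -> levels [3 3 2 3 1]
Step 5: flows [0->4,1->2,3->2,3->4] -> levels [2 2 4 1 3]
  -> period-2 cycle: step 5 state = step 3 state
  -> state at step 7: (7-3) mod 2 = 0, same as step 3 -> [2 2 4 1 3]

Answer: 2 2 4 1 3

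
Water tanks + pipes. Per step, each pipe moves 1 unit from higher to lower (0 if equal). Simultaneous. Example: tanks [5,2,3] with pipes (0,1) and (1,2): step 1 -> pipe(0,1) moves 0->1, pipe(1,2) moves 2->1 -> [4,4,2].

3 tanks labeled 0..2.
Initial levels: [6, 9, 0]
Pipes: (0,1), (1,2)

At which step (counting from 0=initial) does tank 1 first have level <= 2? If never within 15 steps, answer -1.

Step 1: flows [1->0,1->2] -> levels [7 7 1]
Step 2: flows [0=1,1->2] -> levels [7 6 2]
Step 3: flows [0->1,1->2] -> levels [6 6 3]
Step 4: flows [0=1,1->2] -> levels [6 5 4]
Step 5: flows [0->1,1->2] -> levels [5 5 5]
Step 6: flows [0=1,1=2] -> levels [5 5 5]
  -> stable; tank 1 stays at 5 > 2
Tank 1 never reaches <=2 within 15 steps

Answer: -1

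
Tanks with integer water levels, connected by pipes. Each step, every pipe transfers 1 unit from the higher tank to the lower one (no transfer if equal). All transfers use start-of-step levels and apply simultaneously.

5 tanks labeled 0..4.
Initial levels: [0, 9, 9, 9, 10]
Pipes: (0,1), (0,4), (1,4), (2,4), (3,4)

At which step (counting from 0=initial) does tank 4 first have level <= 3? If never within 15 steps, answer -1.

Answer: -1

Derivation:
Step 1: flows [1->0,4->0,4->1,4->2,4->3] -> levels [2 9 10 10 6]
Step 2: flows [1->0,4->0,1->4,2->4,3->4] -> levels [4 7 9 9 8]
Step 3: flows [1->0,4->0,4->1,2->4,3->4] -> levels [6 7 8 8 8]
Step 4: flows [1->0,4->0,4->1,2=4,3=4] -> levels [8 7 8 8 6]
Step 5: flows [0->1,0->4,1->4,2->4,3->4] -> levels [6 7 7 7 10]
Step 6: flows [1->0,4->0,4->1,4->2,4->3] -> levels [8 7 8 8 6]
  -> period-2 cycle (repeats step 4); tank 4 never drops to <=3
Tank 4 never reaches <=3 within 15 steps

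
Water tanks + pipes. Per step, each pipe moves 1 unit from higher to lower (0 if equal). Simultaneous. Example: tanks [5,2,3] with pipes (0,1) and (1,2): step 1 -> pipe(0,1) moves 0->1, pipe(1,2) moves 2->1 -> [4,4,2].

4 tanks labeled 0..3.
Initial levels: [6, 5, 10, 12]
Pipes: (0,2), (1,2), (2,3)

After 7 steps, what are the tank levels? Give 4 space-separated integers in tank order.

Step 1: flows [2->0,2->1,3->2] -> levels [7 6 9 11]
Step 2: flows [2->0,2->1,3->2] -> levels [8 7 8 10]
Step 3: flows [0=2,2->1,3->2] -> levels [8 8 8 9]
Step 4: flows [0=2,1=2,3->2] -> levels [8 8 9 8]
Step 5: flows [2->0,2->1,2->3] -> levels [9 9 6 9]
Step 6: flows [0->2,1->2,3->2] -> levels [8 8 9 8]
  -> period-2 cycle: step 6 state = step 4 state
  -> state at step 7: (7-4) mod 2 = 1, same as step 5 -> [9 9 6 9]

Answer: 9 9 6 9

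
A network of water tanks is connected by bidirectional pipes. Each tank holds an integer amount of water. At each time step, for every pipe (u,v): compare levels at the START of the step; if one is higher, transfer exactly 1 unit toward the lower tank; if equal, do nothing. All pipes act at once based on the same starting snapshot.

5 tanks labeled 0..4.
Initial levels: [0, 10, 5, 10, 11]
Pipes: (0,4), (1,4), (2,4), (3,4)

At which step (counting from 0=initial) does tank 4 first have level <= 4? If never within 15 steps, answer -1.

Answer: -1

Derivation:
Step 1: flows [4->0,4->1,4->2,4->3] -> levels [1 11 6 11 7]
Step 2: flows [4->0,1->4,4->2,3->4] -> levels [2 10 7 10 7]
Step 3: flows [4->0,1->4,2=4,3->4] -> levels [3 9 7 9 8]
Step 4: flows [4->0,1->4,4->2,3->4] -> levels [4 8 8 8 8]
Step 5: flows [4->0,1=4,2=4,3=4] -> levels [5 8 8 8 7]
Step 6: flows [4->0,1->4,2->4,3->4] -> levels [6 7 7 7 9]
Step 7: flows [4->0,4->1,4->2,4->3] -> levels [7 8 8 8 5]
Step 8: flows [0->4,1->4,2->4,3->4] -> levels [6 7 7 7 9]
  -> period-2 cycle (repeats step 6); tank 4 never drops to <=4
Tank 4 never reaches <=4 within 15 steps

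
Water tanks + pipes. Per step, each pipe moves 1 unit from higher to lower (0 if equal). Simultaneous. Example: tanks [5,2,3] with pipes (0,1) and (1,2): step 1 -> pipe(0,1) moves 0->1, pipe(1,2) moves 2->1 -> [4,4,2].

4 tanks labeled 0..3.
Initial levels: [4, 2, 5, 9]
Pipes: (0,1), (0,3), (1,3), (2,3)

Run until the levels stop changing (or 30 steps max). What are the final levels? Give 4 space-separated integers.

Step 1: flows [0->1,3->0,3->1,3->2] -> levels [4 4 6 6]
Step 2: flows [0=1,3->0,3->1,2=3] -> levels [5 5 6 4]
Step 3: flows [0=1,0->3,1->3,2->3] -> levels [4 4 5 7]
Step 4: flows [0=1,3->0,3->1,3->2] -> levels [5 5 6 4]
  -> period-2 cycle: step 4 state = step 2 state; never stabilizes
  -> state at step 30: (30-2) mod 2 = 0, same as step 2 -> [5 5 6 4]

Answer: 5 5 6 4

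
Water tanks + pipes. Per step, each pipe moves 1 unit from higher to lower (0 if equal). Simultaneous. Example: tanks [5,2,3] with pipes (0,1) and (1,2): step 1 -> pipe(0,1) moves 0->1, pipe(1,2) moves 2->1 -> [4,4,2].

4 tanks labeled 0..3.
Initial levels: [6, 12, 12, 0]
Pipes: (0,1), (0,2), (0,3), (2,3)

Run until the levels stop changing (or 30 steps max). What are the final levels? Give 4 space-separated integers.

Answer: 6 8 8 8

Derivation:
Step 1: flows [1->0,2->0,0->3,2->3] -> levels [7 11 10 2]
Step 2: flows [1->0,2->0,0->3,2->3] -> levels [8 10 8 4]
Step 3: flows [1->0,0=2,0->3,2->3] -> levels [8 9 7 6]
Step 4: flows [1->0,0->2,0->3,2->3] -> levels [7 8 7 8]
Step 5: flows [1->0,0=2,3->0,3->2] -> levels [9 7 8 6]
Step 6: flows [0->1,0->2,0->3,2->3] -> levels [6 8 8 8]
Step 7: flows [1->0,2->0,3->0,2=3] -> levels [9 7 7 7]
Step 8: flows [0->1,0->2,0->3,2=3] -> levels [6 8 8 8]
  -> period-2 cycle: step 8 state = step 6 state; never stabilizes
  -> state at step 30: (30-6) mod 2 = 0, same as step 6 -> [6 8 8 8]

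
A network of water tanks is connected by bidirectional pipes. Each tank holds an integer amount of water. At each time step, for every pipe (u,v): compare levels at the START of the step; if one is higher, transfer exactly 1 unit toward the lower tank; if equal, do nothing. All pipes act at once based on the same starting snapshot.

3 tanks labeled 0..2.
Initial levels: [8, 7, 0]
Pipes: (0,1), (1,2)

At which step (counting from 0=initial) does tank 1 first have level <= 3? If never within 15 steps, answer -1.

Answer: -1

Derivation:
Step 1: flows [0->1,1->2] -> levels [7 7 1]
Step 2: flows [0=1,1->2] -> levels [7 6 2]
Step 3: flows [0->1,1->2] -> levels [6 6 3]
Step 4: flows [0=1,1->2] -> levels [6 5 4]
Step 5: flows [0->1,1->2] -> levels [5 5 5]
Step 6: flows [0=1,1=2] -> levels [5 5 5]
  -> stable; tank 1 stays at 5 > 3
Tank 1 never reaches <=3 within 15 steps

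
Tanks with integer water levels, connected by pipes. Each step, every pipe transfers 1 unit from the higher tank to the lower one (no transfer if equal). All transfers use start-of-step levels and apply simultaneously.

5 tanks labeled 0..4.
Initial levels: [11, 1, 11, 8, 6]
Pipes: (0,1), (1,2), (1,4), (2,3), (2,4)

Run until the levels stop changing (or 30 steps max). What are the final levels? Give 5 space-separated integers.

Answer: 7 9 8 7 6

Derivation:
Step 1: flows [0->1,2->1,4->1,2->3,2->4] -> levels [10 4 8 9 6]
Step 2: flows [0->1,2->1,4->1,3->2,2->4] -> levels [9 7 7 8 6]
Step 3: flows [0->1,1=2,1->4,3->2,2->4] -> levels [8 7 7 7 8]
Step 4: flows [0->1,1=2,4->1,2=3,4->2] -> levels [7 9 8 7 6]
Step 5: flows [1->0,1->2,1->4,2->3,2->4] -> levels [8 6 7 8 8]
Step 6: flows [0->1,2->1,4->1,3->2,4->2] -> levels [7 9 8 7 6]
  -> period-2 cycle: step 6 state = step 4 state; never stabilizes
  -> state at step 30: (30-4) mod 2 = 0, same as step 4 -> [7 9 8 7 6]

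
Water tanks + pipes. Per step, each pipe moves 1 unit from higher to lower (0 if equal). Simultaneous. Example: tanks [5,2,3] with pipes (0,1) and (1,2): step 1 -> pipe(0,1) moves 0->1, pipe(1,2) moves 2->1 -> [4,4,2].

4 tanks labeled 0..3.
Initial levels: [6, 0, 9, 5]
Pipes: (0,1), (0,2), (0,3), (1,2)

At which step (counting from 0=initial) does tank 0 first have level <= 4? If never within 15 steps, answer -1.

Step 1: flows [0->1,2->0,0->3,2->1] -> levels [5 2 7 6]
Step 2: flows [0->1,2->0,3->0,2->1] -> levels [6 4 5 5]
Step 3: flows [0->1,0->2,0->3,2->1] -> levels [3 6 5 6]
Tank 0 first reaches <=4 at step 3

Answer: 3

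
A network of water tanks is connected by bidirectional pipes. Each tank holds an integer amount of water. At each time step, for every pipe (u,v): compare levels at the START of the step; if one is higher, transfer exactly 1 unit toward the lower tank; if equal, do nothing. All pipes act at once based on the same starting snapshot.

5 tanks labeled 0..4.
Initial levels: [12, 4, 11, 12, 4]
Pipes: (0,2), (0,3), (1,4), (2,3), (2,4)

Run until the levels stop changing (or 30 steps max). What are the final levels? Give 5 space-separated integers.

Answer: 10 7 7 10 9

Derivation:
Step 1: flows [0->2,0=3,1=4,3->2,2->4] -> levels [11 4 12 11 5]
Step 2: flows [2->0,0=3,4->1,2->3,2->4] -> levels [12 5 9 12 5]
Step 3: flows [0->2,0=3,1=4,3->2,2->4] -> levels [11 5 10 11 6]
Step 4: flows [0->2,0=3,4->1,3->2,2->4] -> levels [10 6 11 10 6]
Step 5: flows [2->0,0=3,1=4,2->3,2->4] -> levels [11 6 8 11 7]
Step 6: flows [0->2,0=3,4->1,3->2,2->4] -> levels [10 7 9 10 7]
Step 7: flows [0->2,0=3,1=4,3->2,2->4] -> levels [9 7 10 9 8]
Step 8: flows [2->0,0=3,4->1,2->3,2->4] -> levels [10 8 7 10 8]
Step 9: flows [0->2,0=3,1=4,3->2,4->2] -> levels [9 8 10 9 7]
Step 10: flows [2->0,0=3,1->4,2->3,2->4] -> levels [10 7 7 10 9]
Step 11: flows [0->2,0=3,4->1,3->2,4->2] -> levels [9 8 10 9 7]
  -> period-2 cycle: step 11 state = step 9 state; never stabilizes
  -> state at step 30: (30-9) mod 2 = 1, same as step 10 -> [10 7 7 10 9]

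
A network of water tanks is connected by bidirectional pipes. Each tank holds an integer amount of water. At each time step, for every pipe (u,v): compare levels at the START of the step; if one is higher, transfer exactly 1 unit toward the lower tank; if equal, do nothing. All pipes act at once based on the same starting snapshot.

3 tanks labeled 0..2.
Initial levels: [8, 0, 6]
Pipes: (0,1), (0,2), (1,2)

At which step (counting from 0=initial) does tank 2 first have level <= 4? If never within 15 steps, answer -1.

Answer: 3

Derivation:
Step 1: flows [0->1,0->2,2->1] -> levels [6 2 6]
Step 2: flows [0->1,0=2,2->1] -> levels [5 4 5]
Step 3: flows [0->1,0=2,2->1] -> levels [4 6 4]
Tank 2 first reaches <=4 at step 3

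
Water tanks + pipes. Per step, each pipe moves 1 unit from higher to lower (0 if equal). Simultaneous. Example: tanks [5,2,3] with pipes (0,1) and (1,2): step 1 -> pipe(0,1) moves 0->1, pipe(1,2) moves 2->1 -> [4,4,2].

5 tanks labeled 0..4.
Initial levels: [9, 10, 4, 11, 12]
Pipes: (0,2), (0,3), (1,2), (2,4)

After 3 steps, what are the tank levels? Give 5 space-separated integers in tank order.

Answer: 10 9 8 9 10

Derivation:
Step 1: flows [0->2,3->0,1->2,4->2] -> levels [9 9 7 10 11]
Step 2: flows [0->2,3->0,1->2,4->2] -> levels [9 8 10 9 10]
Step 3: flows [2->0,0=3,2->1,2=4] -> levels [10 9 8 9 10]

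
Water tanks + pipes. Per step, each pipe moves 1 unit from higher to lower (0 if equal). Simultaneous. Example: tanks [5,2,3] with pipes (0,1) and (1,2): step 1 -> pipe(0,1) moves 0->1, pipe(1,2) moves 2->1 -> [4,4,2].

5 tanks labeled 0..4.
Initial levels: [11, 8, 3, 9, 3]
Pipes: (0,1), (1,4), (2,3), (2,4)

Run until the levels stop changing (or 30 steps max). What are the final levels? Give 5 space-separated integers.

Answer: 8 6 5 7 8

Derivation:
Step 1: flows [0->1,1->4,3->2,2=4] -> levels [10 8 4 8 4]
Step 2: flows [0->1,1->4,3->2,2=4] -> levels [9 8 5 7 5]
Step 3: flows [0->1,1->4,3->2,2=4] -> levels [8 8 6 6 6]
Step 4: flows [0=1,1->4,2=3,2=4] -> levels [8 7 6 6 7]
Step 5: flows [0->1,1=4,2=3,4->2] -> levels [7 8 7 6 6]
Step 6: flows [1->0,1->4,2->3,2->4] -> levels [8 6 5 7 8]
Step 7: flows [0->1,4->1,3->2,4->2] -> levels [7 8 7 6 6]
  -> period-2 cycle: step 7 state = step 5 state; never stabilizes
  -> state at step 30: (30-5) mod 2 = 1, same as step 6 -> [8 6 5 7 8]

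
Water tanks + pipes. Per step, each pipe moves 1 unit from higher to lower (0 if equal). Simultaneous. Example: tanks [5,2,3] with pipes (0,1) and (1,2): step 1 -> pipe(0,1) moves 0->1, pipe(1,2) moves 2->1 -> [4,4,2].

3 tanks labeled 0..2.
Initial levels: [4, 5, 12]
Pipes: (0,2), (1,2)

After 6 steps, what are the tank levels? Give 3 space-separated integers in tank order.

Answer: 6 7 8

Derivation:
Step 1: flows [2->0,2->1] -> levels [5 6 10]
Step 2: flows [2->0,2->1] -> levels [6 7 8]
Step 3: flows [2->0,2->1] -> levels [7 8 6]
Step 4: flows [0->2,1->2] -> levels [6 7 8]
  -> period-2 cycle: step 4 state = step 2 state
  -> state at step 6: (6-2) mod 2 = 0, same as step 2 -> [6 7 8]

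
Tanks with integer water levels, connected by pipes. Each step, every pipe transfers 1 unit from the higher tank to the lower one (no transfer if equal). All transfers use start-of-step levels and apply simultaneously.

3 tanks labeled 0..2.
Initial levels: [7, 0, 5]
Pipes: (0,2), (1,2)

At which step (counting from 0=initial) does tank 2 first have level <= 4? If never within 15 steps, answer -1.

Step 1: flows [0->2,2->1] -> levels [6 1 5]
Step 2: flows [0->2,2->1] -> levels [5 2 5]
Step 3: flows [0=2,2->1] -> levels [5 3 4]
Tank 2 first reaches <=4 at step 3

Answer: 3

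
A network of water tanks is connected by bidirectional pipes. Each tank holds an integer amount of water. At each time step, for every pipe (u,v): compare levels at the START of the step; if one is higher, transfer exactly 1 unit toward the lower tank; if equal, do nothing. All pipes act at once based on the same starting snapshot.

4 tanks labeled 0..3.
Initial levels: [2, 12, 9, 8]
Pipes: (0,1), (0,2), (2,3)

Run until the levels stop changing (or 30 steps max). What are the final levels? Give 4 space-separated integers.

Answer: 7 8 9 7

Derivation:
Step 1: flows [1->0,2->0,2->3] -> levels [4 11 7 9]
Step 2: flows [1->0,2->0,3->2] -> levels [6 10 7 8]
Step 3: flows [1->0,2->0,3->2] -> levels [8 9 7 7]
Step 4: flows [1->0,0->2,2=3] -> levels [8 8 8 7]
Step 5: flows [0=1,0=2,2->3] -> levels [8 8 7 8]
Step 6: flows [0=1,0->2,3->2] -> levels [7 8 9 7]
Step 7: flows [1->0,2->0,2->3] -> levels [9 7 7 8]
Step 8: flows [0->1,0->2,3->2] -> levels [7 8 9 7]
  -> period-2 cycle: step 8 state = step 6 state; never stabilizes
  -> state at step 30: (30-6) mod 2 = 0, same as step 6 -> [7 8 9 7]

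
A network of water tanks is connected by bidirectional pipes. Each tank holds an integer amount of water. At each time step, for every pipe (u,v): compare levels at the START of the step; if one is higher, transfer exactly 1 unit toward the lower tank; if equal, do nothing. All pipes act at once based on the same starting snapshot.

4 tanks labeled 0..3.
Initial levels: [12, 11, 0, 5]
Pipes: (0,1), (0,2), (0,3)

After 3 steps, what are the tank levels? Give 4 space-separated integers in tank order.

Answer: 7 10 3 8

Derivation:
Step 1: flows [0->1,0->2,0->3] -> levels [9 12 1 6]
Step 2: flows [1->0,0->2,0->3] -> levels [8 11 2 7]
Step 3: flows [1->0,0->2,0->3] -> levels [7 10 3 8]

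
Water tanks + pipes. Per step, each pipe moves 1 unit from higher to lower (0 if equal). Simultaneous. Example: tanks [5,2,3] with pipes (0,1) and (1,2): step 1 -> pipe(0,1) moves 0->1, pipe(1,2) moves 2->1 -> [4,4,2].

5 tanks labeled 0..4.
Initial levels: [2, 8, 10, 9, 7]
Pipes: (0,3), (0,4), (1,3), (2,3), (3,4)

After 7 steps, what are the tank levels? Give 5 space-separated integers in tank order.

Step 1: flows [3->0,4->0,3->1,2->3,3->4] -> levels [4 9 9 7 7]
Step 2: flows [3->0,4->0,1->3,2->3,3=4] -> levels [6 8 8 8 6]
Step 3: flows [3->0,0=4,1=3,2=3,3->4] -> levels [7 8 8 6 7]
Step 4: flows [0->3,0=4,1->3,2->3,4->3] -> levels [6 7 7 10 6]
Step 5: flows [3->0,0=4,3->1,3->2,3->4] -> levels [7 8 8 6 7]
  -> period-2 cycle: step 5 state = step 3 state
  -> state at step 7: (7-3) mod 2 = 0, same as step 3 -> [7 8 8 6 7]

Answer: 7 8 8 6 7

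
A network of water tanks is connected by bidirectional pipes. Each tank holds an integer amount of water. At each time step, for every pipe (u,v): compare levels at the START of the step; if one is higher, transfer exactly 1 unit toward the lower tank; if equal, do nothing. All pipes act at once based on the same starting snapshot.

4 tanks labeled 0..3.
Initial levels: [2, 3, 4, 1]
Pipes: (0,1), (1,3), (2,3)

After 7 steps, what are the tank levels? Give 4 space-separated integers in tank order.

Answer: 3 1 2 4

Derivation:
Step 1: flows [1->0,1->3,2->3] -> levels [3 1 3 3]
Step 2: flows [0->1,3->1,2=3] -> levels [2 3 3 2]
Step 3: flows [1->0,1->3,2->3] -> levels [3 1 2 4]
Step 4: flows [0->1,3->1,3->2] -> levels [2 3 3 2]
  -> period-2 cycle: step 4 state = step 2 state
  -> state at step 7: (7-2) mod 2 = 1, same as step 3 -> [3 1 2 4]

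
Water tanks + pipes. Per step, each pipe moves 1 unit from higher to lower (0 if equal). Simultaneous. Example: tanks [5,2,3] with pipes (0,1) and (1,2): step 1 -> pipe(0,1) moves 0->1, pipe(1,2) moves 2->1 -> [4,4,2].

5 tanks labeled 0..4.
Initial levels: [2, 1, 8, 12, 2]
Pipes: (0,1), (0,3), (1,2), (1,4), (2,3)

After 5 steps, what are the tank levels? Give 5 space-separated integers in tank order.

Step 1: flows [0->1,3->0,2->1,4->1,3->2] -> levels [2 4 8 10 1]
Step 2: flows [1->0,3->0,2->1,1->4,3->2] -> levels [4 3 8 8 2]
Step 3: flows [0->1,3->0,2->1,1->4,2=3] -> levels [4 4 7 7 3]
Step 4: flows [0=1,3->0,2->1,1->4,2=3] -> levels [5 4 6 6 4]
Step 5: flows [0->1,3->0,2->1,1=4,2=3] -> levels [5 6 5 5 4]

Answer: 5 6 5 5 4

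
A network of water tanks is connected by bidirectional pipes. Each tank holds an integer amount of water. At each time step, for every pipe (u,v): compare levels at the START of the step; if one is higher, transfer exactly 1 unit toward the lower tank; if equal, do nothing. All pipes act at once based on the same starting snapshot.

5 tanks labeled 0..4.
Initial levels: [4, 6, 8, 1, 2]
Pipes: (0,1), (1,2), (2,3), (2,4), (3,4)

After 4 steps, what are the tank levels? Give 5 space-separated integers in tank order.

Step 1: flows [1->0,2->1,2->3,2->4,4->3] -> levels [5 6 5 3 2]
Step 2: flows [1->0,1->2,2->3,2->4,3->4] -> levels [6 4 4 3 4]
Step 3: flows [0->1,1=2,2->3,2=4,4->3] -> levels [5 5 3 5 3]
Step 4: flows [0=1,1->2,3->2,2=4,3->4] -> levels [5 4 5 3 4]

Answer: 5 4 5 3 4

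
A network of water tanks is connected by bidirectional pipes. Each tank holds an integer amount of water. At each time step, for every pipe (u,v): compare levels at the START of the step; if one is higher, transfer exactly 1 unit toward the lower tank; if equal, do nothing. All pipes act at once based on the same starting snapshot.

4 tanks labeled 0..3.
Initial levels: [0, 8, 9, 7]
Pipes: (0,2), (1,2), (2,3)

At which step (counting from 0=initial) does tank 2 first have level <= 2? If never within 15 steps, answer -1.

Answer: -1

Derivation:
Step 1: flows [2->0,2->1,2->3] -> levels [1 9 6 8]
Step 2: flows [2->0,1->2,3->2] -> levels [2 8 7 7]
Step 3: flows [2->0,1->2,2=3] -> levels [3 7 7 7]
Step 4: flows [2->0,1=2,2=3] -> levels [4 7 6 7]
Step 5: flows [2->0,1->2,3->2] -> levels [5 6 7 6]
Step 6: flows [2->0,2->1,2->3] -> levels [6 7 4 7]
Step 7: flows [0->2,1->2,3->2] -> levels [5 6 7 6]
  -> period-2 cycle (repeats step 5); tank 2 never drops to <=2
Tank 2 never reaches <=2 within 15 steps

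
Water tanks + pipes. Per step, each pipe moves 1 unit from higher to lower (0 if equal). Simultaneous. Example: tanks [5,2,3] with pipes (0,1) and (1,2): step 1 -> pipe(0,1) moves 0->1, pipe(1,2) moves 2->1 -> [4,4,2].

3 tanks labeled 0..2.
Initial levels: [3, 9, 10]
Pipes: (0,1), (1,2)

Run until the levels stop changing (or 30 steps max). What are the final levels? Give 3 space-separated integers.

Answer: 8 6 8

Derivation:
Step 1: flows [1->0,2->1] -> levels [4 9 9]
Step 2: flows [1->0,1=2] -> levels [5 8 9]
Step 3: flows [1->0,2->1] -> levels [6 8 8]
Step 4: flows [1->0,1=2] -> levels [7 7 8]
Step 5: flows [0=1,2->1] -> levels [7 8 7]
Step 6: flows [1->0,1->2] -> levels [8 6 8]
Step 7: flows [0->1,2->1] -> levels [7 8 7]
  -> period-2 cycle: step 7 state = step 5 state; never stabilizes
  -> state at step 30: (30-5) mod 2 = 1, same as step 6 -> [8 6 8]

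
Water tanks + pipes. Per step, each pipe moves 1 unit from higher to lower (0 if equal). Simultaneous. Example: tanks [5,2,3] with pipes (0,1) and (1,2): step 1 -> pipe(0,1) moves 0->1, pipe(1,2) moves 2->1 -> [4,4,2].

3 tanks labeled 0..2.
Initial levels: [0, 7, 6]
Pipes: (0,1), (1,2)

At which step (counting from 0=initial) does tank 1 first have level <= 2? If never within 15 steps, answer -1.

Answer: -1

Derivation:
Step 1: flows [1->0,1->2] -> levels [1 5 7]
Step 2: flows [1->0,2->1] -> levels [2 5 6]
Step 3: flows [1->0,2->1] -> levels [3 5 5]
Step 4: flows [1->0,1=2] -> levels [4 4 5]
Step 5: flows [0=1,2->1] -> levels [4 5 4]
Step 6: flows [1->0,1->2] -> levels [5 3 5]
Step 7: flows [0->1,2->1] -> levels [4 5 4]
  -> period-2 cycle (repeats step 5); tank 1 never drops to <=2
Tank 1 never reaches <=2 within 15 steps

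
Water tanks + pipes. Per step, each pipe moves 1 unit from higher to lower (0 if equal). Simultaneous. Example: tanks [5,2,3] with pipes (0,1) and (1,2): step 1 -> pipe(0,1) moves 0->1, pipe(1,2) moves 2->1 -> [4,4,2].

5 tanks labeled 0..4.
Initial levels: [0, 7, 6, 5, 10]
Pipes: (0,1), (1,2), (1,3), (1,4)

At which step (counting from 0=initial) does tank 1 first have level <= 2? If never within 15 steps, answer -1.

Answer: -1

Derivation:
Step 1: flows [1->0,1->2,1->3,4->1] -> levels [1 5 7 6 9]
Step 2: flows [1->0,2->1,3->1,4->1] -> levels [2 7 6 5 8]
Step 3: flows [1->0,1->2,1->3,4->1] -> levels [3 5 7 6 7]
Step 4: flows [1->0,2->1,3->1,4->1] -> levels [4 7 6 5 6]
Step 5: flows [1->0,1->2,1->3,1->4] -> levels [5 3 7 6 7]
Step 6: flows [0->1,2->1,3->1,4->1] -> levels [4 7 6 5 6]
  -> period-2 cycle (repeats step 4); tank 1 never drops to <=2
Tank 1 never reaches <=2 within 15 steps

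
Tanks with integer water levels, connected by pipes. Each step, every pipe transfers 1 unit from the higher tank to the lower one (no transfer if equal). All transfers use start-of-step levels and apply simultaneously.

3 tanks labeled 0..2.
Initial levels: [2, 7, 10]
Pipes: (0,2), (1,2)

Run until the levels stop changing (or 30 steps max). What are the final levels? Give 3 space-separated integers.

Answer: 7 7 5

Derivation:
Step 1: flows [2->0,2->1] -> levels [3 8 8]
Step 2: flows [2->0,1=2] -> levels [4 8 7]
Step 3: flows [2->0,1->2] -> levels [5 7 7]
Step 4: flows [2->0,1=2] -> levels [6 7 6]
Step 5: flows [0=2,1->2] -> levels [6 6 7]
Step 6: flows [2->0,2->1] -> levels [7 7 5]
Step 7: flows [0->2,1->2] -> levels [6 6 7]
  -> period-2 cycle: step 7 state = step 5 state; never stabilizes
  -> state at step 30: (30-5) mod 2 = 1, same as step 6 -> [7 7 5]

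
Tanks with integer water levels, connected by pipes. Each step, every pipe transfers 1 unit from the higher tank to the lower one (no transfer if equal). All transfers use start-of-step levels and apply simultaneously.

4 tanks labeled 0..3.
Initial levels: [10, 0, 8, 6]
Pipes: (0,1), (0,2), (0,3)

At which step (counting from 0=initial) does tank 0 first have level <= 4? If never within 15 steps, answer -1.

Step 1: flows [0->1,0->2,0->3] -> levels [7 1 9 7]
Step 2: flows [0->1,2->0,0=3] -> levels [7 2 8 7]
Step 3: flows [0->1,2->0,0=3] -> levels [7 3 7 7]
Step 4: flows [0->1,0=2,0=3] -> levels [6 4 7 7]
Step 5: flows [0->1,2->0,3->0] -> levels [7 5 6 6]
Step 6: flows [0->1,0->2,0->3] -> levels [4 6 7 7]
Tank 0 first reaches <=4 at step 6

Answer: 6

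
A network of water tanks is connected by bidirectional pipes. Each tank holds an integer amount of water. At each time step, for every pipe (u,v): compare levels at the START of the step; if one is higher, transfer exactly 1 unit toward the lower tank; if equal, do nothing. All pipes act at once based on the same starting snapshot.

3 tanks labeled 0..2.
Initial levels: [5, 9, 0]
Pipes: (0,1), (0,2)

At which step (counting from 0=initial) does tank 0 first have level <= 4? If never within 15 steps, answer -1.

Step 1: flows [1->0,0->2] -> levels [5 8 1]
Step 2: flows [1->0,0->2] -> levels [5 7 2]
Step 3: flows [1->0,0->2] -> levels [5 6 3]
Step 4: flows [1->0,0->2] -> levels [5 5 4]
Step 5: flows [0=1,0->2] -> levels [4 5 5]
Tank 0 first reaches <=4 at step 5

Answer: 5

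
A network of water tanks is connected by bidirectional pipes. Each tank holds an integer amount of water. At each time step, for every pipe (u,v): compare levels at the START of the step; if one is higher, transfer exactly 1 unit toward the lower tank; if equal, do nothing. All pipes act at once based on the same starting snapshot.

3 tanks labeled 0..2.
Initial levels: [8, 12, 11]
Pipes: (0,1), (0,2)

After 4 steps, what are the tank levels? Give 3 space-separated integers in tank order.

Answer: 11 10 10

Derivation:
Step 1: flows [1->0,2->0] -> levels [10 11 10]
Step 2: flows [1->0,0=2] -> levels [11 10 10]
Step 3: flows [0->1,0->2] -> levels [9 11 11]
Step 4: flows [1->0,2->0] -> levels [11 10 10]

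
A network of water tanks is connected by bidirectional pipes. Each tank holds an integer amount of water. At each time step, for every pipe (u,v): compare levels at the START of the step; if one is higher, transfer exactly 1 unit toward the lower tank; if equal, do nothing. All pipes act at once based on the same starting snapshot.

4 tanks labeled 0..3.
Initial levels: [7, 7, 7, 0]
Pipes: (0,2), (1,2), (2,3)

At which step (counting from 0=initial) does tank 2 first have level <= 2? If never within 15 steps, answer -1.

Step 1: flows [0=2,1=2,2->3] -> levels [7 7 6 1]
Step 2: flows [0->2,1->2,2->3] -> levels [6 6 7 2]
Step 3: flows [2->0,2->1,2->3] -> levels [7 7 4 3]
Step 4: flows [0->2,1->2,2->3] -> levels [6 6 5 4]
Step 5: flows [0->2,1->2,2->3] -> levels [5 5 6 5]
Step 6: flows [2->0,2->1,2->3] -> levels [6 6 3 6]
Step 7: flows [0->2,1->2,3->2] -> levels [5 5 6 5]
  -> period-2 cycle (repeats step 5); tank 2 never drops to <=2
Tank 2 never reaches <=2 within 15 steps

Answer: -1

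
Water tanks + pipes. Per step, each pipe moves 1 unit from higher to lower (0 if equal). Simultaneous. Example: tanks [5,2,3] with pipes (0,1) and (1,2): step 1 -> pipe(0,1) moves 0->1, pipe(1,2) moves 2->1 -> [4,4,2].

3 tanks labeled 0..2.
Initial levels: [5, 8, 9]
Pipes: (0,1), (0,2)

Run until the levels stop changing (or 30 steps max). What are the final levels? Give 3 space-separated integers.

Answer: 8 7 7

Derivation:
Step 1: flows [1->0,2->0] -> levels [7 7 8]
Step 2: flows [0=1,2->0] -> levels [8 7 7]
Step 3: flows [0->1,0->2] -> levels [6 8 8]
Step 4: flows [1->0,2->0] -> levels [8 7 7]
  -> period-2 cycle: step 4 state = step 2 state; never stabilizes
  -> state at step 30: (30-2) mod 2 = 0, same as step 2 -> [8 7 7]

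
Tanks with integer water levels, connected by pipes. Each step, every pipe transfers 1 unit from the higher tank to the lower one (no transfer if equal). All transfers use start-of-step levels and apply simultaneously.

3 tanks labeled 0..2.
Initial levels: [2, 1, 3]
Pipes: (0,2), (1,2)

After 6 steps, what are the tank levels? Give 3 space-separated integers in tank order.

Step 1: flows [2->0,2->1] -> levels [3 2 1]
Step 2: flows [0->2,1->2] -> levels [2 1 3]
  -> period-2 cycle: step 2 state = step 0 state
  -> state at step 6: (6-0) mod 2 = 0, same as step 0 -> [2 1 3]

Answer: 2 1 3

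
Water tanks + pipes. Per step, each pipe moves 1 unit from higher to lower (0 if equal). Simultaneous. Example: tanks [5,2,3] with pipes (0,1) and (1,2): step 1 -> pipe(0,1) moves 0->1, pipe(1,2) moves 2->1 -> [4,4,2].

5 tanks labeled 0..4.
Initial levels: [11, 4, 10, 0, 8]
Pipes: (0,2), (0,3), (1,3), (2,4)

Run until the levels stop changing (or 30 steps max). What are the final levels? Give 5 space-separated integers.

Answer: 5 6 8 7 7

Derivation:
Step 1: flows [0->2,0->3,1->3,2->4] -> levels [9 3 10 2 9]
Step 2: flows [2->0,0->3,1->3,2->4] -> levels [9 2 8 4 10]
Step 3: flows [0->2,0->3,3->1,4->2] -> levels [7 3 10 4 9]
Step 4: flows [2->0,0->3,3->1,2->4] -> levels [7 4 8 4 10]
Step 5: flows [2->0,0->3,1=3,4->2] -> levels [7 4 8 5 9]
Step 6: flows [2->0,0->3,3->1,4->2] -> levels [7 5 8 5 8]
Step 7: flows [2->0,0->3,1=3,2=4] -> levels [7 5 7 6 8]
Step 8: flows [0=2,0->3,3->1,4->2] -> levels [6 6 8 6 7]
Step 9: flows [2->0,0=3,1=3,2->4] -> levels [7 6 6 6 8]
Step 10: flows [0->2,0->3,1=3,4->2] -> levels [5 6 8 7 7]
Step 11: flows [2->0,3->0,3->1,2->4] -> levels [7 7 6 5 8]
Step 12: flows [0->2,0->3,1->3,4->2] -> levels [5 6 8 7 7]
  -> period-2 cycle: step 12 state = step 10 state; never stabilizes
  -> state at step 30: (30-10) mod 2 = 0, same as step 10 -> [5 6 8 7 7]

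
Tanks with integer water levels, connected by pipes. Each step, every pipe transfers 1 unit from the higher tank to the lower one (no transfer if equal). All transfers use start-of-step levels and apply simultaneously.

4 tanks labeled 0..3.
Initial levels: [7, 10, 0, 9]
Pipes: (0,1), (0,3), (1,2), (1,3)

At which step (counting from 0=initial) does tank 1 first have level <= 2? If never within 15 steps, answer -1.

Step 1: flows [1->0,3->0,1->2,1->3] -> levels [9 7 1 9]
Step 2: flows [0->1,0=3,1->2,3->1] -> levels [8 8 2 8]
Step 3: flows [0=1,0=3,1->2,1=3] -> levels [8 7 3 8]
Step 4: flows [0->1,0=3,1->2,3->1] -> levels [7 8 4 7]
Step 5: flows [1->0,0=3,1->2,1->3] -> levels [8 5 5 8]
Step 6: flows [0->1,0=3,1=2,3->1] -> levels [7 7 5 7]
Step 7: flows [0=1,0=3,1->2,1=3] -> levels [7 6 6 7]
Step 8: flows [0->1,0=3,1=2,3->1] -> levels [6 8 6 6]
Step 9: flows [1->0,0=3,1->2,1->3] -> levels [7 5 7 7]
Step 10: flows [0->1,0=3,2->1,3->1] -> levels [6 8 6 6]
  -> period-2 cycle (repeats step 8); tank 1 never drops to <=2
Tank 1 never reaches <=2 within 15 steps

Answer: -1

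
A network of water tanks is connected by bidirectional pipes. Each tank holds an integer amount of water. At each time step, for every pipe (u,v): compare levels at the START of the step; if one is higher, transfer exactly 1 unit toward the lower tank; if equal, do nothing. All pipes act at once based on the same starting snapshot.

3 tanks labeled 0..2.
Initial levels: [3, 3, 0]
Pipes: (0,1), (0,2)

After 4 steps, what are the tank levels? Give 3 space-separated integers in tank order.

Step 1: flows [0=1,0->2] -> levels [2 3 1]
Step 2: flows [1->0,0->2] -> levels [2 2 2]
Step 3: flows [0=1,0=2] -> levels [2 2 2]
  -> stable; steps 4..4 unchanged -> [2 2 2]

Answer: 2 2 2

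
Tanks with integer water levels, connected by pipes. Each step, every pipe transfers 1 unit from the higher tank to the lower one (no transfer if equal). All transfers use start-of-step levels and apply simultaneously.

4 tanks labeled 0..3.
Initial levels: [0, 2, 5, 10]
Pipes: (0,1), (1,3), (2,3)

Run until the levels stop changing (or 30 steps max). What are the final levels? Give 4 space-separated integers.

Answer: 4 5 5 3

Derivation:
Step 1: flows [1->0,3->1,3->2] -> levels [1 2 6 8]
Step 2: flows [1->0,3->1,3->2] -> levels [2 2 7 6]
Step 3: flows [0=1,3->1,2->3] -> levels [2 3 6 6]
Step 4: flows [1->0,3->1,2=3] -> levels [3 3 6 5]
Step 5: flows [0=1,3->1,2->3] -> levels [3 4 5 5]
Step 6: flows [1->0,3->1,2=3] -> levels [4 4 5 4]
Step 7: flows [0=1,1=3,2->3] -> levels [4 4 4 5]
Step 8: flows [0=1,3->1,3->2] -> levels [4 5 5 3]
Step 9: flows [1->0,1->3,2->3] -> levels [5 3 4 5]
Step 10: flows [0->1,3->1,3->2] -> levels [4 5 5 3]
  -> period-2 cycle: step 10 state = step 8 state; never stabilizes
  -> state at step 30: (30-8) mod 2 = 0, same as step 8 -> [4 5 5 3]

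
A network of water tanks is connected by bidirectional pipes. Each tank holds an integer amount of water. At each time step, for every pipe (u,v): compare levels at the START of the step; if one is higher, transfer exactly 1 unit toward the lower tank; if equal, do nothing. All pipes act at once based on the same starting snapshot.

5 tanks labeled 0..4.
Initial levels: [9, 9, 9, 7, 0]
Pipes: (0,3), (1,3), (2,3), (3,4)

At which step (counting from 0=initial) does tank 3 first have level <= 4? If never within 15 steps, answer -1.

Step 1: flows [0->3,1->3,2->3,3->4] -> levels [8 8 8 9 1]
Step 2: flows [3->0,3->1,3->2,3->4] -> levels [9 9 9 5 2]
Step 3: flows [0->3,1->3,2->3,3->4] -> levels [8 8 8 7 3]
Step 4: flows [0->3,1->3,2->3,3->4] -> levels [7 7 7 9 4]
Step 5: flows [3->0,3->1,3->2,3->4] -> levels [8 8 8 5 5]
Step 6: flows [0->3,1->3,2->3,3=4] -> levels [7 7 7 8 5]
Step 7: flows [3->0,3->1,3->2,3->4] -> levels [8 8 8 4 6]
Tank 3 first reaches <=4 at step 7

Answer: 7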